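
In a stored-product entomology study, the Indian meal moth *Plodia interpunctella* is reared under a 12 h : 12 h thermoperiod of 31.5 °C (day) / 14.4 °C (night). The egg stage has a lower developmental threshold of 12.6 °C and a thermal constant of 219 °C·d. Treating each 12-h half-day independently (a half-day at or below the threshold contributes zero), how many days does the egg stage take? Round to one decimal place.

Day half: max(0, 31.5 − 12.6) × 0.5 = 18.9 × 0.5 = 9.45 DD.
Night half: max(0, 14.4 − 12.6) × 0.5 = 1.8 × 0.5 = 0.90 DD.
Per 24 h: 10.35 DD/day.
Duration = 219 / 10.35 = 21.159 ≈ 21.2 days.

21.2 days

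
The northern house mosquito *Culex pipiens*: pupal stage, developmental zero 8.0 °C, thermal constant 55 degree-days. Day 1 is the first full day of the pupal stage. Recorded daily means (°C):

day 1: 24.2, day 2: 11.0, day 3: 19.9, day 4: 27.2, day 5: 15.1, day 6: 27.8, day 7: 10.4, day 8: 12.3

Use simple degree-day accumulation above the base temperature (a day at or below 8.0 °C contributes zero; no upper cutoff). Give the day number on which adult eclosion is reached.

day 5

Daily DD above 8.0 °C: 16.2, 3.0, 11.9, 19.2, 7.1, 19.8, 2.4, 4.3.
Cumulative: 16.2, 19.2, 31.1, 50.3, 57.4, 77.2, 79.6, 83.9.
The total first reaches 55 DD on day 5.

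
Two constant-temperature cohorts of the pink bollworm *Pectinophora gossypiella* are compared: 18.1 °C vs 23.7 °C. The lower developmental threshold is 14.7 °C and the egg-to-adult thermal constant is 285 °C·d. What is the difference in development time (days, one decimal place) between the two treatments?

At 18.1 °C: 285 / (18.1 − 14.7) = 285 / 3.4 = 83.824 d.
At 23.7 °C: 285 / (23.7 − 14.7) = 285 / 9.0 = 31.667 d.
Difference = |83.824 − 31.667| = 52.157 ≈ 52.2 days.

52.2 days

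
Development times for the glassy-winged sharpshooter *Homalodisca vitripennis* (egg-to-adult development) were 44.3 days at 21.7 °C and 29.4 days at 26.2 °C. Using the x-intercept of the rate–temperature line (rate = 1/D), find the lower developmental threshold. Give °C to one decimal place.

12.8 °C

Equal thermal constants: D₁(T₁ − T_b) = D₂(T₂ − T_b).
44.3·(21.7 − T_b) = 29.4·(26.2 − T_b)
T_b = (44.3·21.7 − 29.4·26.2) / (44.3 − 29.4) = 191.03 / 14.9 = 12.821 °C ≈ 12.8 °C.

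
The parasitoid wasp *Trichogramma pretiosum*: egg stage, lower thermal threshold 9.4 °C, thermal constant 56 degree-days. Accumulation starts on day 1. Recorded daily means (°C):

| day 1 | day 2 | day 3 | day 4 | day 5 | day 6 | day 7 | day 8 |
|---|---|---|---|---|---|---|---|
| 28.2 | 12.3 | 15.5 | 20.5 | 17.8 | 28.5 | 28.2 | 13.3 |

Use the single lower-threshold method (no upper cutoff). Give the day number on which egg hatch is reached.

day 6

Daily DD above 9.4 °C: 18.8, 2.9, 6.1, 11.1, 8.4, 19.1, 18.8, 3.9.
Cumulative: 18.8, 21.7, 27.8, 38.9, 47.3, 66.4, 85.2, 89.1.
The total first reaches 56 DD on day 6.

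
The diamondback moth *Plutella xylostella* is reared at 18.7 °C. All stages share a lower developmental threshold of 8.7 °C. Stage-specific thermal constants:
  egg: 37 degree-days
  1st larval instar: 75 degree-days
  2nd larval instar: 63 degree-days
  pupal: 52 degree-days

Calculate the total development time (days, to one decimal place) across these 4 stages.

22.7 days

Daily accumulation at 18.7 °C = 18.7 − 8.7 = 10.0 DD/day.
Total K = 37 + 75 + 63 + 52 = 227 DD.
Total duration = 227 / 10.0 = 22.700 ≈ 22.7 days.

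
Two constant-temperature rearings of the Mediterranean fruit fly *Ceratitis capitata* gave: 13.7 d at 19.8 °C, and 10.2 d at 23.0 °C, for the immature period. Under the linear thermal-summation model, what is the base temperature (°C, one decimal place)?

10.5 °C

Under the model K = D·(T − T_b), so D₁·(T₁ − T_b) = D₂·(T₂ − T_b).
13.7·(19.8 − T_b) = 10.2·(23.0 − T_b)
T_b = (13.7·19.8 − 10.2·23.0) / (13.7 − 10.2) = 36.66 / 3.5 = 10.474 °C ≈ 10.5 °C.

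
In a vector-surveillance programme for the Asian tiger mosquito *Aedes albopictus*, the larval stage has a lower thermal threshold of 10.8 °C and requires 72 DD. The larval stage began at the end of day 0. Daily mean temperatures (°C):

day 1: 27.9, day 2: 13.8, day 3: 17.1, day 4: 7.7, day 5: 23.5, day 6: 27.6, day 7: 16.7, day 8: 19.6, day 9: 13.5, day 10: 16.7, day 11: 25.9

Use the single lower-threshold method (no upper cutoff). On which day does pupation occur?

day 9

Daily DD above 10.8 °C: 17.1, 3.0, 6.3, 0.0, 12.7, 16.8, 5.9, 8.8, 2.7, 5.9, 15.1.
Cumulative: 17.1, 20.1, 26.4, 26.4, 39.1, 55.9, 61.8, 70.6, 73.3, 79.2, 94.3.
The total first reaches 72 DD on day 9.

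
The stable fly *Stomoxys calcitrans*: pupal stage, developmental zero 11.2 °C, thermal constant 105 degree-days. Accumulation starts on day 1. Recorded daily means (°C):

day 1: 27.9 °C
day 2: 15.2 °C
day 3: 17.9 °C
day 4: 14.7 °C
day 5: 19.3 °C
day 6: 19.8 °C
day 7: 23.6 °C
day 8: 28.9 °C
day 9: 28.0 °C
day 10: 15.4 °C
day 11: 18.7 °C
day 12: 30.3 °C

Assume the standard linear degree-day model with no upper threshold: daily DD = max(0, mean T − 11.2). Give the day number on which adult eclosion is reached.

Daily DD above 11.2 °C: 16.7, 4.0, 6.7, 3.5, 8.1, 8.6, 12.4, 17.7, 16.8, 4.2, 7.5, 19.1.
Cumulative: 16.7, 20.7, 27.4, 30.9, 39.0, 47.6, 60.0, 77.7, 94.5, 98.7, 106.2, 125.3.
The total first reaches 105 DD on day 11.

day 11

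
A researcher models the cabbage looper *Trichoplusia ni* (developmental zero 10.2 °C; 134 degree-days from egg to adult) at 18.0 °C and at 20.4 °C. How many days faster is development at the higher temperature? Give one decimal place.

4.0 days

At 18.0 °C: 134 / (18.0 − 10.2) = 134 / 7.8 = 17.179 d.
At 20.4 °C: 134 / (20.4 − 10.2) = 134 / 10.2 = 13.137 d.
Difference = |17.179 − 13.137| = 4.042 ≈ 4.0 days.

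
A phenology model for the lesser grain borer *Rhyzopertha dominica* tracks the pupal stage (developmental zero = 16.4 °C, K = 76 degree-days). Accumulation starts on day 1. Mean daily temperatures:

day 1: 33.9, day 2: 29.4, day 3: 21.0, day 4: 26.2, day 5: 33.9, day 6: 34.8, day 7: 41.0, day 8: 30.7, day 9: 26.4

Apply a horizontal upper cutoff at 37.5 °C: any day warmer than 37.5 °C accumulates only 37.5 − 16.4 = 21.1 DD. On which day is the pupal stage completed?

day 6

Daily DD above 16.4 °C (capped at 21.1): 17.5, 13.0, 4.6, 9.8, 17.5, 18.4, 21.1, 14.3, 10.0.
Cumulative: 17.5, 30.5, 35.1, 44.9, 62.4, 80.8, 101.9, 116.2, 126.2.
The total first reaches 76 DD on day 6.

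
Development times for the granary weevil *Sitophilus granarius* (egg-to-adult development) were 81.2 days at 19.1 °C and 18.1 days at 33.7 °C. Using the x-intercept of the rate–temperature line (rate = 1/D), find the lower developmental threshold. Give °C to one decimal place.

Under the model K = D·(T − T_b), so D₁·(T₁ − T_b) = D₂·(T₂ − T_b).
81.2·(19.1 − T_b) = 18.1·(33.7 − T_b)
T_b = (81.2·19.1 − 18.1·33.7) / (81.2 − 18.1) = 940.95 / 63.1 = 14.912 °C ≈ 14.9 °C.

14.9 °C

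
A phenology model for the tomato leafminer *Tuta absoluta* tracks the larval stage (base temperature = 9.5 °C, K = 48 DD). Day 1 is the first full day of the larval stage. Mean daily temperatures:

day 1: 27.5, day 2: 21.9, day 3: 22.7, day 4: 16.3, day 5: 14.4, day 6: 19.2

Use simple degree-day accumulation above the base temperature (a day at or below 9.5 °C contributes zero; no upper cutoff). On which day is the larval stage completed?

day 4

Daily DD above 9.5 °C: 18.0, 12.4, 13.2, 6.8, 4.9, 9.7.
Cumulative: 18.0, 30.4, 43.6, 50.4, 55.3, 65.0.
The total first reaches 48 DD on day 4.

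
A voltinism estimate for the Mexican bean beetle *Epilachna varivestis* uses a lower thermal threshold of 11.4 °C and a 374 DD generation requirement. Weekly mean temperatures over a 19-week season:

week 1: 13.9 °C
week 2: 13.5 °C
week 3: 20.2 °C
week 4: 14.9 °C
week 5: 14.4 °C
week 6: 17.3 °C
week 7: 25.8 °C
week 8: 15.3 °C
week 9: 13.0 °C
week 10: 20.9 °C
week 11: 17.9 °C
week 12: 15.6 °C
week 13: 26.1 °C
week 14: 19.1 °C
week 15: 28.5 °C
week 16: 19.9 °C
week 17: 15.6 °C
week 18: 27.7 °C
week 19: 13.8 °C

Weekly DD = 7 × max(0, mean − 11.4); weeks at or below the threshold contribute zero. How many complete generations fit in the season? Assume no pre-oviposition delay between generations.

2 generations

Weekly DD (7 × max(0, T̄ − 11.4)): 17.5, 14.7, 61.6, 24.5, 21.0, 41.3, 100.8, 27.3, 11.2, 66.5, 45.5, 29.4, 102.9, 53.9, 119.7, 59.5, 29.4, 114.1, 16.8.
Season total = 957.6 DD.
Complete generations = ⌊957.6 / 374⌋ = 2.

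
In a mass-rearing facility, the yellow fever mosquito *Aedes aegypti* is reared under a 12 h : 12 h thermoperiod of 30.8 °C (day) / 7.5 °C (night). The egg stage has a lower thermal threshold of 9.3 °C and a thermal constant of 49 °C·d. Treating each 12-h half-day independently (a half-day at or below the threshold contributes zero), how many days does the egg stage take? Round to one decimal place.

Day half: max(0, 30.8 − 9.3) × 0.5 = 21.5 × 0.5 = 10.75 DD.
Night half: max(0, 7.5 − 9.3) × 0.5 = 0.0 × 0.5 = 0.00 DD.
Per 24 h: 10.75 DD/day.
Duration = 49 / 10.75 = 4.558 ≈ 4.6 days.

4.6 days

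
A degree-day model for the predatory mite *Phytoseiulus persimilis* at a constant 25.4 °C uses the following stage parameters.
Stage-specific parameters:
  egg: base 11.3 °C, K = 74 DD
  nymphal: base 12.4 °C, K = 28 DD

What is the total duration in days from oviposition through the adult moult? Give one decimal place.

egg: 74 / (25.4 − 11.3) = 74 / 14.1 = 5.248 d.
nymphal: 28 / (25.4 − 12.4) = 28 / 13.0 = 2.154 d.
Sum = 7.402 ≈ 7.4 days.

7.4 days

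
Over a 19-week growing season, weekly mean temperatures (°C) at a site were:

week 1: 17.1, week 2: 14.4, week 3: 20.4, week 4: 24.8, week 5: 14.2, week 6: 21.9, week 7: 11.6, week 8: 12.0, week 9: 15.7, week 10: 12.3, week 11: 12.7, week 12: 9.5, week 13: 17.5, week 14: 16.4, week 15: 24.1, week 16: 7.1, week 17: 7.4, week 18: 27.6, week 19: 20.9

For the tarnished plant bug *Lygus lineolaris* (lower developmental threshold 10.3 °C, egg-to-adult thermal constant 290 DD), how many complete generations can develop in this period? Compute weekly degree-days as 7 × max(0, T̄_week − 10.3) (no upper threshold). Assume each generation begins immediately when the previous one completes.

Weekly DD (7 × max(0, T̄ − 10.3)): 47.6, 28.7, 70.7, 101.5, 27.3, 81.2, 9.1, 11.9, 37.8, 14.0, 16.8, 0.0, 50.4, 42.7, 96.6, 0.0, 0.0, 121.1, 74.2.
Season total = 831.6 DD.
Complete generations = ⌊831.6 / 290⌋ = 2.

2 generations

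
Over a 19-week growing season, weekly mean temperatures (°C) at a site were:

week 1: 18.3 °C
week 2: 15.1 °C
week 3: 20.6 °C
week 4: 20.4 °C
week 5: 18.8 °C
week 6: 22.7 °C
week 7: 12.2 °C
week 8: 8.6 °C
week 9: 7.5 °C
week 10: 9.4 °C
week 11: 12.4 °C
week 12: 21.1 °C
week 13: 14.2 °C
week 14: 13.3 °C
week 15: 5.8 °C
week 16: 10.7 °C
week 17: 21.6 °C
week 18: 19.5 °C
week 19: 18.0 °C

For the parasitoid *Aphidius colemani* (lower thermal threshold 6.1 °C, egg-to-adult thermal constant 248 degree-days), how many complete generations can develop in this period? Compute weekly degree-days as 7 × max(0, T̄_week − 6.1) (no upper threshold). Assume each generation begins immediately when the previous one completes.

4 generations

Weekly DD (7 × max(0, T̄ − 6.1)): 85.4, 63.0, 101.5, 100.1, 88.9, 116.2, 42.7, 17.5, 9.8, 23.1, 44.1, 105.0, 56.7, 50.4, 0.0, 32.2, 108.5, 93.8, 83.3.
Season total = 1222.2 DD.
Complete generations = ⌊1222.2 / 248⌋ = 4.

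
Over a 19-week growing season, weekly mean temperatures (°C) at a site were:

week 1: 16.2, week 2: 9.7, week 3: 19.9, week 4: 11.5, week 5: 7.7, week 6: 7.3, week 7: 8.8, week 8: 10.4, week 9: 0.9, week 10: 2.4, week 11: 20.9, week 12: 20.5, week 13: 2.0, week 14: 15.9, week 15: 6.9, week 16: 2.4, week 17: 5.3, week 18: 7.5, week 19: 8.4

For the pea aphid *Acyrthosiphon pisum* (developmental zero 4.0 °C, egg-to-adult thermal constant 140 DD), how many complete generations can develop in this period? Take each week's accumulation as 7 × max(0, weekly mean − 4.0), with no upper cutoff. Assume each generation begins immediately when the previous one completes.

5 generations

Weekly DD (7 × max(0, T̄ − 4.0)): 85.4, 39.9, 111.3, 52.5, 25.9, 23.1, 33.6, 44.8, 0.0, 0.0, 118.3, 115.5, 0.0, 83.3, 20.3, 0.0, 9.1, 24.5, 30.8.
Season total = 818.3 DD.
Complete generations = ⌊818.3 / 140⌋ = 5.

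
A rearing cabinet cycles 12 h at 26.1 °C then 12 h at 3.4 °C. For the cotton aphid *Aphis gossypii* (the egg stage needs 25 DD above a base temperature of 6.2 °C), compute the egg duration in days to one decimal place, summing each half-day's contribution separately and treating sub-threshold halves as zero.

Day half: max(0, 26.1 − 6.2) × 0.5 = 19.9 × 0.5 = 9.95 DD.
Night half: max(0, 3.4 − 6.2) × 0.5 = 0.0 × 0.5 = 0.00 DD.
Per 24 h: 9.95 DD/day.
Duration = 25 / 9.95 = 2.513 ≈ 2.5 days.

2.5 days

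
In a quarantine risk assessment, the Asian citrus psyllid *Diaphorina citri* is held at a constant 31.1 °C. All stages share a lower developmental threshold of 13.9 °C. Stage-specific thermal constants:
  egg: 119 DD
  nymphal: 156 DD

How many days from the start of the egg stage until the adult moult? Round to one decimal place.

16.0 days

Daily accumulation at 31.1 °C = 31.1 − 13.9 = 17.2 DD/day.
Total K = 119 + 156 = 275 DD.
Total duration = 275 / 17.2 = 15.988 ≈ 16.0 days.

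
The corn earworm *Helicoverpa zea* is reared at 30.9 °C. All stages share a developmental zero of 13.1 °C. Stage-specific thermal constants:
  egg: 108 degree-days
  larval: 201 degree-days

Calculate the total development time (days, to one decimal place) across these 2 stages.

17.4 days

Daily accumulation at 30.9 °C = 30.9 − 13.1 = 17.8 DD/day.
Total K = 108 + 201 = 309 DD.
Total duration = 309 / 17.8 = 17.360 ≈ 17.4 days.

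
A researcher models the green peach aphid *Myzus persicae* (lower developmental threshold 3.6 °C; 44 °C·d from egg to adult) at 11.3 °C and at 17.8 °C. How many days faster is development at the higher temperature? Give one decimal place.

2.6 days

At 11.3 °C: 44 / (11.3 − 3.6) = 44 / 7.7 = 5.714 d.
At 17.8 °C: 44 / (17.8 − 3.6) = 44 / 14.2 = 3.099 d.
Difference = |5.714 − 3.099| = 2.616 ≈ 2.6 days.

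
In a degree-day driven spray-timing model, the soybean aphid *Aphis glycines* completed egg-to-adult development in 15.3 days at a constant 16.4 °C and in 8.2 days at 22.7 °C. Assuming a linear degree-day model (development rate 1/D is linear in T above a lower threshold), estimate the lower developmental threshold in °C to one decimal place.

9.1 °C

Under the model K = D·(T − T_b), so D₁·(T₁ − T_b) = D₂·(T₂ − T_b).
15.3·(16.4 − T_b) = 8.2·(22.7 − T_b)
T_b = (15.3·16.4 − 8.2·22.7) / (15.3 − 8.2) = 64.78 / 7.1 = 9.124 °C ≈ 9.1 °C.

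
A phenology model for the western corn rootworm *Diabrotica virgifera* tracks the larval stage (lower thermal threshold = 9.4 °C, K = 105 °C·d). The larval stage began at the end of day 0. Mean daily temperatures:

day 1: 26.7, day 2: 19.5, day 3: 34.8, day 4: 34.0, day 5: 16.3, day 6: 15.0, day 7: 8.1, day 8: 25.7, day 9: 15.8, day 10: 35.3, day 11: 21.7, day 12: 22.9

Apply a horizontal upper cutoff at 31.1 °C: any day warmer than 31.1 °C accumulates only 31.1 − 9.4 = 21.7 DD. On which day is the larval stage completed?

day 9

Daily DD above 9.4 °C (capped at 21.7): 17.3, 10.1, 21.7, 21.7, 6.9, 5.6, 0.0, 16.3, 6.4, 21.7, 12.3, 13.5.
Cumulative: 17.3, 27.4, 49.1, 70.8, 77.7, 83.3, 83.3, 99.6, 106.0, 127.7, 140.0, 153.5.
The total first reaches 105 DD on day 9.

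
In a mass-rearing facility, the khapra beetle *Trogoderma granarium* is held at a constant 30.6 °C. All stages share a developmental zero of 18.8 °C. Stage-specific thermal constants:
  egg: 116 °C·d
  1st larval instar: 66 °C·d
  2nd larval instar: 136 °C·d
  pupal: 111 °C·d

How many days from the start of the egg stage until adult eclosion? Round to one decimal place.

Daily accumulation at 30.6 °C = 30.6 − 18.8 = 11.8 DD/day.
Total K = 116 + 66 + 136 + 111 = 429 DD.
Total duration = 429 / 11.8 = 36.356 ≈ 36.4 days.

36.4 days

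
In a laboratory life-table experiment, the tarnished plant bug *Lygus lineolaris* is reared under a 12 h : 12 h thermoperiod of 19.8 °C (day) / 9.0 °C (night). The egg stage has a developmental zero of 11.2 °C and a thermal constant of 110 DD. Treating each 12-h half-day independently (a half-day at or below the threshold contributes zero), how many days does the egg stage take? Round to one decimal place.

25.6 days

Day half: max(0, 19.8 − 11.2) × 0.5 = 8.6 × 0.5 = 4.30 DD.
Night half: max(0, 9.0 − 11.2) × 0.5 = 0.0 × 0.5 = 0.00 DD.
Per 24 h: 4.30 DD/day.
Duration = 110 / 4.30 = 25.581 ≈ 25.6 days.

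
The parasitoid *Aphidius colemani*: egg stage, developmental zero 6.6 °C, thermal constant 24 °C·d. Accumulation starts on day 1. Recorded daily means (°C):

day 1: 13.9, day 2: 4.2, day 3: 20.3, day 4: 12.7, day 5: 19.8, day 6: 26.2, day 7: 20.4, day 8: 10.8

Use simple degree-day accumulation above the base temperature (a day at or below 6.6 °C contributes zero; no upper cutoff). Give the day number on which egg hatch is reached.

day 4

Daily DD above 6.6 °C: 7.3, 0.0, 13.7, 6.1, 13.2, 19.6, 13.8, 4.2.
Cumulative: 7.3, 7.3, 21.0, 27.1, 40.3, 59.9, 73.7, 77.9.
The total first reaches 24 DD on day 4.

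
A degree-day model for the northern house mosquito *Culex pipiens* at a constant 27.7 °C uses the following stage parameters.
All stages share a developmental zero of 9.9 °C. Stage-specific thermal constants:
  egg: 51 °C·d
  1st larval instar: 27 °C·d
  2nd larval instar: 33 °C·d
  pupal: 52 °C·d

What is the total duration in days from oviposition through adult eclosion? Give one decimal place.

Daily accumulation at 27.7 °C = 27.7 − 9.9 = 17.8 DD/day.
Total K = 51 + 27 + 33 + 52 = 163 DD.
Total duration = 163 / 17.8 = 9.157 ≈ 9.2 days.

9.2 days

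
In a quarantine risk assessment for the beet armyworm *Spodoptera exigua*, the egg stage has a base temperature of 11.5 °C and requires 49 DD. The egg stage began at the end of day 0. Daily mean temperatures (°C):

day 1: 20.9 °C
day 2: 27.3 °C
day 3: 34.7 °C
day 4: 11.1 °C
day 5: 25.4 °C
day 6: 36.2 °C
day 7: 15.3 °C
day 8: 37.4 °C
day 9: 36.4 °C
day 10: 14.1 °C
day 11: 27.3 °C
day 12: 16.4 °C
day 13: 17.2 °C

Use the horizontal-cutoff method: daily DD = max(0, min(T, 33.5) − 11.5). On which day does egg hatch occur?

Daily DD above 11.5 °C (capped at 22.0): 9.4, 15.8, 22.0, 0.0, 13.9, 22.0, 3.8, 22.0, 22.0, 2.6, 15.8, 4.9, 5.7.
Cumulative: 9.4, 25.2, 47.2, 47.2, 61.1, 83.1, 86.9, 108.9, 130.9, 133.5, 149.3, 154.2, 159.9.
The total first reaches 49 DD on day 5.

day 5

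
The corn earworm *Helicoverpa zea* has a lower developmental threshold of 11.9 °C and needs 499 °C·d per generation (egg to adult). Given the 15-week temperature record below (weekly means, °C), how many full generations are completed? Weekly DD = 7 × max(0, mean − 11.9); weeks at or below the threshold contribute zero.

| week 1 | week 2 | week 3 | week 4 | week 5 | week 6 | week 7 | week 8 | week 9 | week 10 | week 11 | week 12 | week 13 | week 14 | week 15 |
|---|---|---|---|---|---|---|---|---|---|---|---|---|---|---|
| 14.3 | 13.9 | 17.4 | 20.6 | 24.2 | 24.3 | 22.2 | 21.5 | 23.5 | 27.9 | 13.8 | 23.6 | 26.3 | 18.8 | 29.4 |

2 generations

Weekly DD (7 × max(0, T̄ − 11.9)): 16.8, 14.0, 38.5, 60.9, 86.1, 86.8, 72.1, 67.2, 81.2, 112.0, 13.3, 81.9, 100.8, 48.3, 122.5.
Season total = 1002.4 DD.
Complete generations = ⌊1002.4 / 499⌋ = 2.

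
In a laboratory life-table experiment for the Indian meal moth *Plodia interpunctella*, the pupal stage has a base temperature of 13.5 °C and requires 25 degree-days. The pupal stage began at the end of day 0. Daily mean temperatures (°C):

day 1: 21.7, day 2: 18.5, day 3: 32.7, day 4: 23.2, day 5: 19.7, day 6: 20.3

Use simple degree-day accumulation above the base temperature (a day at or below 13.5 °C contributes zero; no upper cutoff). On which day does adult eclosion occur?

Daily DD above 13.5 °C: 8.2, 5.0, 19.2, 9.7, 6.2, 6.8.
Cumulative: 8.2, 13.2, 32.4, 42.1, 48.3, 55.1.
The total first reaches 25 DD on day 3.

day 3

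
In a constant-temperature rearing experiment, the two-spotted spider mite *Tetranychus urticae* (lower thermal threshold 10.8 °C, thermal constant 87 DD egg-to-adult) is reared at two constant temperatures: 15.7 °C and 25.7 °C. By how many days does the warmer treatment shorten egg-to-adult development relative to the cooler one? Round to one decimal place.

11.9 days

At 15.7 °C: 87 / (15.7 − 10.8) = 87 / 4.9 = 17.755 d.
At 25.7 °C: 87 / (25.7 − 10.8) = 87 / 14.9 = 5.839 d.
Difference = |17.755 − 5.839| = 11.916 ≈ 11.9 days.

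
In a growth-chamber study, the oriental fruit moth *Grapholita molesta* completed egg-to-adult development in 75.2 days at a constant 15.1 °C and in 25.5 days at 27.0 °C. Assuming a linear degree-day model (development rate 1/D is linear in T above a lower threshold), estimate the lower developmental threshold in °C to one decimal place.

9.0 °C

Linear rate model ⇒ the product D·(T − T_b) is constant across temperatures.
75.2·(15.1 − T_b) = 25.5·(27.0 − T_b)
T_b = (75.2·15.1 − 25.5·27.0) / (75.2 − 25.5) = 447.02 / 49.7 = 8.994 °C ≈ 9.0 °C.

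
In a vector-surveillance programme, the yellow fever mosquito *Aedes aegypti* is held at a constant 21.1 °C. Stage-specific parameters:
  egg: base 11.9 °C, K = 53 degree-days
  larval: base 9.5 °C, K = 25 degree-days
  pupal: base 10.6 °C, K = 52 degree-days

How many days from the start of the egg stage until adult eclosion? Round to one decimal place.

12.9 days

egg: 53 / (21.1 − 11.9) = 53 / 9.2 = 5.761 d.
larval: 25 / (21.1 − 9.5) = 25 / 11.6 = 2.155 d.
pupal: 52 / (21.1 − 10.6) = 52 / 10.5 = 4.952 d.
Sum = 12.868 ≈ 12.9 days.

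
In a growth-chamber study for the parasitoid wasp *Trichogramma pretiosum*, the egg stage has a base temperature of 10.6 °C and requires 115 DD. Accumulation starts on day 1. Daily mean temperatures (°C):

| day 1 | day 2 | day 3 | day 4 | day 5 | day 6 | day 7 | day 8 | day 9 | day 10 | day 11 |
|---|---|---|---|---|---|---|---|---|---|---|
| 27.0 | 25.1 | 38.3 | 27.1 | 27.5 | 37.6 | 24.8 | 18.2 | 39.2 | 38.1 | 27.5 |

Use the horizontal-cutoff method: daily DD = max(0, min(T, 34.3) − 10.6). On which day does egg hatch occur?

day 7

Daily DD above 10.6 °C (capped at 23.7): 16.4, 14.5, 23.7, 16.5, 16.9, 23.7, 14.2, 7.6, 23.7, 23.7, 16.9.
Cumulative: 16.4, 30.9, 54.6, 71.1, 88.0, 111.7, 125.9, 133.5, 157.2, 180.9, 197.8.
The total first reaches 115 DD on day 7.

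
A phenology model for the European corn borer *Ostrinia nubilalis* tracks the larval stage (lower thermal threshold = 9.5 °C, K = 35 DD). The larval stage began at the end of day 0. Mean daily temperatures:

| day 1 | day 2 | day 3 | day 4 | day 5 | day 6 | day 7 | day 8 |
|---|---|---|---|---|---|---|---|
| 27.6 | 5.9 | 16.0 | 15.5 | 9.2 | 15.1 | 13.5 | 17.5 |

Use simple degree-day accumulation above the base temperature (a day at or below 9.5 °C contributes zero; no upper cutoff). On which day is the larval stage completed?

Daily DD above 9.5 °C: 18.1, 0.0, 6.5, 6.0, 0.0, 5.6, 4.0, 8.0.
Cumulative: 18.1, 18.1, 24.6, 30.6, 30.6, 36.2, 40.2, 48.2.
The total first reaches 35 DD on day 6.

day 6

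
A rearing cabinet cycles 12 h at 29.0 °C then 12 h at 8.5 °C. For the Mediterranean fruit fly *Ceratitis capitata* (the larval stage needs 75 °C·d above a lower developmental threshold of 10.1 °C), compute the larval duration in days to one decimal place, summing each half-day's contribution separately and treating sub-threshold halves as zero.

Day half: max(0, 29.0 − 10.1) × 0.5 = 18.9 × 0.5 = 9.45 DD.
Night half: max(0, 8.5 − 10.1) × 0.5 = 0.0 × 0.5 = 0.00 DD.
Per 24 h: 9.45 DD/day.
Duration = 75 / 9.45 = 7.937 ≈ 7.9 days.

7.9 days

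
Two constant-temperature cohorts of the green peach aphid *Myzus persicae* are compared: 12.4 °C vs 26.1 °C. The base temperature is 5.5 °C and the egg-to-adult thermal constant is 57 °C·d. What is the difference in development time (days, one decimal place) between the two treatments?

At 12.4 °C: 57 / (12.4 − 5.5) = 57 / 6.9 = 8.261 d.
At 26.1 °C: 57 / (26.1 − 5.5) = 57 / 20.6 = 2.767 d.
Difference = |8.261 − 2.767| = 5.494 ≈ 5.5 days.

5.5 days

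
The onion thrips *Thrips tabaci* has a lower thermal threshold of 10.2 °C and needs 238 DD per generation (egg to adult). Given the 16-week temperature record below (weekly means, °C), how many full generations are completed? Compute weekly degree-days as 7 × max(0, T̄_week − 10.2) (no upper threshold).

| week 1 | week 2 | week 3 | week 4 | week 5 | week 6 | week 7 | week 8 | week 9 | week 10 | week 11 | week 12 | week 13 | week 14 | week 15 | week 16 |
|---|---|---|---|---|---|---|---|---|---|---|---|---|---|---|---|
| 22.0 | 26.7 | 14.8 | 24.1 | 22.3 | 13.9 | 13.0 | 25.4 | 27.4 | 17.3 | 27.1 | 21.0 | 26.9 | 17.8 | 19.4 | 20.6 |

5 generations

Weekly DD (7 × max(0, T̄ − 10.2)): 82.6, 115.5, 32.2, 97.3, 84.7, 25.9, 19.6, 106.4, 120.4, 49.7, 118.3, 75.6, 116.9, 53.2, 64.4, 72.8.
Season total = 1235.5 DD.
Complete generations = ⌊1235.5 / 238⌋ = 5.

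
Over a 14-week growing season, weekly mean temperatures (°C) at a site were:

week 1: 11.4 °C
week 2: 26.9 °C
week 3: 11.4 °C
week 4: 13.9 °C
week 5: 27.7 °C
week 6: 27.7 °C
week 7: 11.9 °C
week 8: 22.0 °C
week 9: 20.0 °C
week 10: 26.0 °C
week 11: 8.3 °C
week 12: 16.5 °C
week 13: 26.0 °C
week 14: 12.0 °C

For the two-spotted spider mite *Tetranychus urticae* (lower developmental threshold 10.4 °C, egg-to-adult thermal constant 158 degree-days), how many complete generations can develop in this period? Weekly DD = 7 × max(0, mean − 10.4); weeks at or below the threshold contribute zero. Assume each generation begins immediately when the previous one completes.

Weekly DD (7 × max(0, T̄ − 10.4)): 7.0, 115.5, 7.0, 24.5, 121.1, 121.1, 10.5, 81.2, 67.2, 109.2, 0.0, 42.7, 109.2, 11.2.
Season total = 827.4 DD.
Complete generations = ⌊827.4 / 158⌋ = 5.

5 generations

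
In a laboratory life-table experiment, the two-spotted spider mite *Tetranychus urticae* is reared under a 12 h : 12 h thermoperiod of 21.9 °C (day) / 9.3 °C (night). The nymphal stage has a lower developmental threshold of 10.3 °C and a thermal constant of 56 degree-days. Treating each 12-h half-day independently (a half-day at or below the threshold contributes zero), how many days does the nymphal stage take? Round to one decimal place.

Day half: max(0, 21.9 − 10.3) × 0.5 = 11.6 × 0.5 = 5.80 DD.
Night half: max(0, 9.3 − 10.3) × 0.5 = 0.0 × 0.5 = 0.00 DD.
Per 24 h: 5.80 DD/day.
Duration = 56 / 5.80 = 9.655 ≈ 9.7 days.

9.7 days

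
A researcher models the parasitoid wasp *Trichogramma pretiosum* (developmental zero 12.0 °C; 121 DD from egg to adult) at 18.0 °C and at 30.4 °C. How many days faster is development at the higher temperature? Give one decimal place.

13.6 days

At 18.0 °C: 121 / (18.0 − 12.0) = 121 / 6.0 = 20.167 d.
At 30.4 °C: 121 / (30.4 − 12.0) = 121 / 18.4 = 6.576 d.
Difference = |20.167 − 6.576| = 13.591 ≈ 13.6 days.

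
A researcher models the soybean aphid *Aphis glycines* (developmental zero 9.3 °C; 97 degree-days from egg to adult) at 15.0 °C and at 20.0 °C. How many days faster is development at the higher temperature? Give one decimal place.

At 15.0 °C: 97 / (15.0 − 9.3) = 97 / 5.7 = 17.018 d.
At 20.0 °C: 97 / (20.0 − 9.3) = 97 / 10.7 = 9.065 d.
Difference = |17.018 − 9.065| = 7.952 ≈ 8.0 days.

8.0 days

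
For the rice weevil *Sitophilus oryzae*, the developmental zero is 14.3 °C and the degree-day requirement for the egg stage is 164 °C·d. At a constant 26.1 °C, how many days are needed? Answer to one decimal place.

13.9 days

Daily accumulation = 26.1 − 14.3 = 11.8 DD/day.
Duration = 164 / 11.8 = 13.898 ≈ 13.9 days.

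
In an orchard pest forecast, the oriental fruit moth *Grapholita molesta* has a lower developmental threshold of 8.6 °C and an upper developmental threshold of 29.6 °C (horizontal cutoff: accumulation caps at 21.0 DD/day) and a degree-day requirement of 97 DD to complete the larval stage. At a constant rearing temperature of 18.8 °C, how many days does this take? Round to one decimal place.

9.5 days

Daily accumulation = 18.8 − 8.6 = 10.2 DD/day.
Duration = 97 / 10.2 = 9.510 ≈ 9.5 days.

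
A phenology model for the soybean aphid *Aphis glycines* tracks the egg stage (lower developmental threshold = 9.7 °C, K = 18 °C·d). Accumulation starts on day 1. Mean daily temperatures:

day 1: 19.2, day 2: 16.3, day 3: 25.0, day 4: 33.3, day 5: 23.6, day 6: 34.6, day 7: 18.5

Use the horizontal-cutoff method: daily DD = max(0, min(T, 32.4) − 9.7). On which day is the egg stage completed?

day 3

Daily DD above 9.7 °C (capped at 22.7): 9.5, 6.6, 15.3, 22.7, 13.9, 22.7, 8.8.
Cumulative: 9.5, 16.1, 31.4, 54.1, 68.0, 90.7, 99.5.
The total first reaches 18 DD on day 3.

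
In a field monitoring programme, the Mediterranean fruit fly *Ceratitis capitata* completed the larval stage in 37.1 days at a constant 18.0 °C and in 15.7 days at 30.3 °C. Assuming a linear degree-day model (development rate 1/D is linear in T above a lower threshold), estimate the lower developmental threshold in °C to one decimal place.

9.0 °C

Under the model K = D·(T − T_b), so D₁·(T₁ − T_b) = D₂·(T₂ − T_b).
37.1·(18.0 − T_b) = 15.7·(30.3 − T_b)
T_b = (37.1·18.0 − 15.7·30.3) / (37.1 − 15.7) = 192.09 / 21.4 = 8.976 °C ≈ 9.0 °C.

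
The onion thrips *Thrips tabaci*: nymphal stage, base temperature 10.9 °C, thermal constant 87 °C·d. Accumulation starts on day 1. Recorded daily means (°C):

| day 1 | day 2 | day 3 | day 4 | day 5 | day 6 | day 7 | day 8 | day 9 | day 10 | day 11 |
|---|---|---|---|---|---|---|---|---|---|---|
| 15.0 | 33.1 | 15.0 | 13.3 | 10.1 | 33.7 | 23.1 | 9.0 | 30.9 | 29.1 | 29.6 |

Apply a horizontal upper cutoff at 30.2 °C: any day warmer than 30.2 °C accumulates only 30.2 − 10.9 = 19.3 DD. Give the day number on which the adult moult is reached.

Daily DD above 10.9 °C (capped at 19.3): 4.1, 19.3, 4.1, 2.4, 0.0, 19.3, 12.2, 0.0, 19.3, 18.2, 18.7.
Cumulative: 4.1, 23.4, 27.5, 29.9, 29.9, 49.2, 61.4, 61.4, 80.7, 98.9, 117.6.
The total first reaches 87 DD on day 10.

day 10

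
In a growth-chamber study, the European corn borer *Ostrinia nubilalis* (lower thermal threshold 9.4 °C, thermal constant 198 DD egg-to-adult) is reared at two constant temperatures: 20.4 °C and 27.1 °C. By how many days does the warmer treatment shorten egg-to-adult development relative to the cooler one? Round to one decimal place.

At 20.4 °C: 198 / (20.4 − 9.4) = 198 / 11.0 = 18.000 d.
At 27.1 °C: 198 / (27.1 − 9.4) = 198 / 17.7 = 11.186 d.
Difference = |18.000 − 11.186| = 6.814 ≈ 6.8 days.

6.8 days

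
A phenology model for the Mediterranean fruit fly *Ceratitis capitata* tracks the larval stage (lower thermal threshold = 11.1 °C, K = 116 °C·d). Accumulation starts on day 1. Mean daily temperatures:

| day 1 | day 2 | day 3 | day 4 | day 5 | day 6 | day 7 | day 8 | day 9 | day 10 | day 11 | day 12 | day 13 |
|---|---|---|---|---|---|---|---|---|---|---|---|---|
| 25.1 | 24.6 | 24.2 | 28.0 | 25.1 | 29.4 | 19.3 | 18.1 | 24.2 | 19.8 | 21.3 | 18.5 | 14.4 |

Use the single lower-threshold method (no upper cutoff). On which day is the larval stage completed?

day 9

Daily DD above 11.1 °C: 14.0, 13.5, 13.1, 16.9, 14.0, 18.3, 8.2, 7.0, 13.1, 8.7, 10.2, 7.4, 3.3.
Cumulative: 14.0, 27.5, 40.6, 57.5, 71.5, 89.8, 98.0, 105.0, 118.1, 126.8, 137.0, 144.4, 147.7.
The total first reaches 116 DD on day 9.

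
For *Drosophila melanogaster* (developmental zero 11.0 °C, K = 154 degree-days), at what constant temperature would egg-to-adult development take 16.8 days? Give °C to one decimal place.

20.2 °C

Required daily accumulation = 154 / 16.8 = 9.167 DD/day.
T = T_base + 9.167 = 11.0 + 9.167 = 20.167 ≈ 20.2 °C.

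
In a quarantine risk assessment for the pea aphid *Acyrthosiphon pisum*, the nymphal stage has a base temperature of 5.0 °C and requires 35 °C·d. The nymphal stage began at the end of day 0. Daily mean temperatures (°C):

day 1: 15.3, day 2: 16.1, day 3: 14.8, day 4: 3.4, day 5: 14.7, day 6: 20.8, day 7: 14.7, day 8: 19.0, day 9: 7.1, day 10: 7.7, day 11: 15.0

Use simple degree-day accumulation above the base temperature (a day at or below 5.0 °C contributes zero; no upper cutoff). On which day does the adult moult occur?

day 5

Daily DD above 5.0 °C: 10.3, 11.1, 9.8, 0.0, 9.7, 15.8, 9.7, 14.0, 2.1, 2.7, 10.0.
Cumulative: 10.3, 21.4, 31.2, 31.2, 40.9, 56.7, 66.4, 80.4, 82.5, 85.2, 95.2.
The total first reaches 35 DD on day 5.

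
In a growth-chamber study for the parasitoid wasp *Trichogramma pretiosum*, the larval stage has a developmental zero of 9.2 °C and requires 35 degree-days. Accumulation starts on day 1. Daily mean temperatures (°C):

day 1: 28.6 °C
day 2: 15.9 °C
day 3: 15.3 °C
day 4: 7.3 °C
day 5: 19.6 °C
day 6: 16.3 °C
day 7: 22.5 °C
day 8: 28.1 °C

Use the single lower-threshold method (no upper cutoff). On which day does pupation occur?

Daily DD above 9.2 °C: 19.4, 6.7, 6.1, 0.0, 10.4, 7.1, 13.3, 18.9.
Cumulative: 19.4, 26.1, 32.2, 32.2, 42.6, 49.7, 63.0, 81.9.
The total first reaches 35 DD on day 5.

day 5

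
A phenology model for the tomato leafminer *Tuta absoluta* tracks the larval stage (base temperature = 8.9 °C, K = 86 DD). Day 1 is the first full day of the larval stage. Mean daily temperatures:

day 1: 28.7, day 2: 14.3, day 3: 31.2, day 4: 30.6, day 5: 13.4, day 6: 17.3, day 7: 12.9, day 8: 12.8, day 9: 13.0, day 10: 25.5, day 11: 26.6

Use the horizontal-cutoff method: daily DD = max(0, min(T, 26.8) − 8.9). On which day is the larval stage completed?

Daily DD above 8.9 °C (capped at 17.9): 17.9, 5.4, 17.9, 17.9, 4.5, 8.4, 4.0, 3.9, 4.1, 16.6, 17.7.
Cumulative: 17.9, 23.3, 41.2, 59.1, 63.6, 72.0, 76.0, 79.9, 84.0, 100.6, 118.3.
The total first reaches 86 DD on day 10.

day 10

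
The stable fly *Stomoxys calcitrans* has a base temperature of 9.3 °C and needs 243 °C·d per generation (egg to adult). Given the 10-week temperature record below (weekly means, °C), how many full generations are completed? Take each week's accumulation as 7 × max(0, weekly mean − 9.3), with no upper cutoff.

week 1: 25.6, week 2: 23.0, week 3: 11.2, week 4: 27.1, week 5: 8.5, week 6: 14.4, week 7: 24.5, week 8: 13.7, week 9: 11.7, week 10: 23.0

Weekly DD (7 × max(0, T̄ − 9.3)): 114.1, 95.9, 13.3, 124.6, 0.0, 35.7, 106.4, 30.8, 16.8, 95.9.
Season total = 633.5 DD.
Complete generations = ⌊633.5 / 243⌋ = 2.

2 generations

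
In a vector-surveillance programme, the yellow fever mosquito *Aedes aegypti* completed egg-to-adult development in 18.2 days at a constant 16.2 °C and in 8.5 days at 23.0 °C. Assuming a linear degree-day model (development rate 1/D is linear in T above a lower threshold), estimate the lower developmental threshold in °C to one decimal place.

Linear rate model ⇒ the product D·(T − T_b) is constant across temperatures.
18.2·(16.2 − T_b) = 8.5·(23.0 − T_b)
T_b = (18.2·16.2 − 8.5·23.0) / (18.2 − 8.5) = 99.34 / 9.7 = 10.241 °C ≈ 10.2 °C.

10.2 °C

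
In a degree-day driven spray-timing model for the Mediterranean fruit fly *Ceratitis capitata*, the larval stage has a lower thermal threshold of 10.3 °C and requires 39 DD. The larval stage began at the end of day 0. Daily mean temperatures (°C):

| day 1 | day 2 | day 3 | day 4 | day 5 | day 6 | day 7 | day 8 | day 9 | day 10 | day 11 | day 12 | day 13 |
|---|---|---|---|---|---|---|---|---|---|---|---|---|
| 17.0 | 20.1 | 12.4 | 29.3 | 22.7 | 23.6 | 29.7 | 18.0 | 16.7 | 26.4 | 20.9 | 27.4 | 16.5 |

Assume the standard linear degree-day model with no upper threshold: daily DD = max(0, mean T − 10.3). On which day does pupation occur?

day 5

Daily DD above 10.3 °C: 6.7, 9.8, 2.1, 19.0, 12.4, 13.3, 19.4, 7.7, 6.4, 16.1, 10.6, 17.1, 6.2.
Cumulative: 6.7, 16.5, 18.6, 37.6, 50.0, 63.3, 82.7, 90.4, 96.8, 112.9, 123.5, 140.6, 146.8.
The total first reaches 39 DD on day 5.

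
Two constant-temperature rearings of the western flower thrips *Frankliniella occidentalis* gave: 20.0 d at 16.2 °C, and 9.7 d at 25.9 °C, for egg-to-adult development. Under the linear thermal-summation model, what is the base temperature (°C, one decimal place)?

Linear rate model ⇒ the product D·(T − T_b) is constant across temperatures.
20.0·(16.2 − T_b) = 9.7·(25.9 − T_b)
T_b = (20.0·16.2 − 9.7·25.9) / (20.0 − 9.7) = 72.77 / 10.3 = 7.065 °C ≈ 7.1 °C.

7.1 °C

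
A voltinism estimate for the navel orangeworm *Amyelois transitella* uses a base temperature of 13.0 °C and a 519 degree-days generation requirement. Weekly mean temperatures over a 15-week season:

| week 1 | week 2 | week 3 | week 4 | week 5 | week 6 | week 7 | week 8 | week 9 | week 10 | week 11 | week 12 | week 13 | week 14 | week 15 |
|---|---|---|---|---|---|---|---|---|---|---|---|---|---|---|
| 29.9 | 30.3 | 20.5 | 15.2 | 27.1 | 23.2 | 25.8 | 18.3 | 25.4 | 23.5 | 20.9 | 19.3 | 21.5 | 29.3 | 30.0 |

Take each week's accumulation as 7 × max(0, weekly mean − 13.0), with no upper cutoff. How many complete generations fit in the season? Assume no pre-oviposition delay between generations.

2 generations

Weekly DD (7 × max(0, T̄ − 13.0)): 118.3, 121.1, 52.5, 15.4, 98.7, 71.4, 89.6, 37.1, 86.8, 73.5, 55.3, 44.1, 59.5, 114.1, 119.0.
Season total = 1156.4 DD.
Complete generations = ⌊1156.4 / 519⌋ = 2.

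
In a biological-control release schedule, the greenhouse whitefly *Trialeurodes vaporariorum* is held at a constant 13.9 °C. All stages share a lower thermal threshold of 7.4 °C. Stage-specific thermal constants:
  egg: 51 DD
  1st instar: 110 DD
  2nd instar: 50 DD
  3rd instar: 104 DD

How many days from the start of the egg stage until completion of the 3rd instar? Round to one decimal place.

48.5 days

Daily accumulation at 13.9 °C = 13.9 − 7.4 = 6.5 DD/day.
Total K = 51 + 110 + 50 + 104 = 315 DD.
Total duration = 315 / 6.5 = 48.462 ≈ 48.5 days.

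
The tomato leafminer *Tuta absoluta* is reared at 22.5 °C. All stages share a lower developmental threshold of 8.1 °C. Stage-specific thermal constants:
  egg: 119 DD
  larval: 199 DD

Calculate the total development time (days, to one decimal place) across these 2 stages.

22.1 days

Daily accumulation at 22.5 °C = 22.5 − 8.1 = 14.4 DD/day.
Total K = 119 + 199 = 318 DD.
Total duration = 318 / 14.4 = 22.083 ≈ 22.1 days.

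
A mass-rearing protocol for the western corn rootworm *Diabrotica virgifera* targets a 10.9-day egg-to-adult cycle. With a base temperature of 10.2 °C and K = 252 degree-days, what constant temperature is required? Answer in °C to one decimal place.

33.3 °C

Required daily accumulation = 252 / 10.9 = 23.119 DD/day.
T = T_base + 23.119 = 10.2 + 23.119 = 33.319 ≈ 33.3 °C.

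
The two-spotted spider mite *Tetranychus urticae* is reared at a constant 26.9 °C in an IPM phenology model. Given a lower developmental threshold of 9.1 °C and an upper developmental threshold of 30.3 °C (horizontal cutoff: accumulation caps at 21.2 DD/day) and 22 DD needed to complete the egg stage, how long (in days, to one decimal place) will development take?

1.2 days

Daily accumulation = 26.9 − 9.1 = 17.8 DD/day.
Duration = 22 / 17.8 = 1.236 ≈ 1.2 days.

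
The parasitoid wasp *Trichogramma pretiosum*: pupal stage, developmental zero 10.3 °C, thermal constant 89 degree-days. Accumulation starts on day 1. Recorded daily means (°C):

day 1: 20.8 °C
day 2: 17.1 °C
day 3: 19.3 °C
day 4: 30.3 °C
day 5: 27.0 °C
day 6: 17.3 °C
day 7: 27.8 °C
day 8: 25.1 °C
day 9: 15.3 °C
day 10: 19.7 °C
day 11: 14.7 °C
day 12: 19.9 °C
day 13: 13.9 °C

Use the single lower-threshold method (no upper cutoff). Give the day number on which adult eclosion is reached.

Daily DD above 10.3 °C: 10.5, 6.8, 9.0, 20.0, 16.7, 7.0, 17.5, 14.8, 5.0, 9.4, 4.4, 9.6, 3.6.
Cumulative: 10.5, 17.3, 26.3, 46.3, 63.0, 70.0, 87.5, 102.3, 107.3, 116.7, 121.1, 130.7, 134.3.
The total first reaches 89 DD on day 8.

day 8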